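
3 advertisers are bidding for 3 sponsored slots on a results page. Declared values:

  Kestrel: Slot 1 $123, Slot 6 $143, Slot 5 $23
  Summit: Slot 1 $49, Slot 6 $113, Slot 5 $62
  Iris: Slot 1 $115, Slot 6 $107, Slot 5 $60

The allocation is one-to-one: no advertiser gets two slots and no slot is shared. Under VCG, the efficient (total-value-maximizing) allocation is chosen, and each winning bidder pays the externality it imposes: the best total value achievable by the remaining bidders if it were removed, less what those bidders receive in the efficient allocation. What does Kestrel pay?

Efficient allocation: Kestrel→Slot 6 ($143), Summit→Slot 5 ($62), Iris→Slot 1 ($115); total welfare W = $320.
Kestrel receives Slot 6 at value $143, so the others get W − 143 = $177.
Without Kestrel: best allocation of the remaining 2 bidders over all 3 slots is Summit→Slot 6 ($113), Iris→Slot 1 ($115), total $228.
VCG payment = (others' best without Kestrel) − (others' welfare with Kestrel) = 228 − 177 = $51.

Kestrel pays $51.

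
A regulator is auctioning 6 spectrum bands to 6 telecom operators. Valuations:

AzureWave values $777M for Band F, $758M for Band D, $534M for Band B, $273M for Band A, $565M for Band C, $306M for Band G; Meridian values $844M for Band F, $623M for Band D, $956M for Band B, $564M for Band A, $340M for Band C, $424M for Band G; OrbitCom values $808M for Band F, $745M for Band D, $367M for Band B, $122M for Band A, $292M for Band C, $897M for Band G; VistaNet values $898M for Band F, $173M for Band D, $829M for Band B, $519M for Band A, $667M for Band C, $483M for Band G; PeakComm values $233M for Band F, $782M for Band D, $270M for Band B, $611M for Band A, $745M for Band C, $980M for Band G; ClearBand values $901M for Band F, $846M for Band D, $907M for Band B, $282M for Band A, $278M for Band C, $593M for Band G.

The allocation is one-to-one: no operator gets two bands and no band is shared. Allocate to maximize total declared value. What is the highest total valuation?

Max total: $4790M

This is the linear assignment problem.
Optimal: AzureWave→Band D ($758M), Meridian→Band B ($956M), OrbitCom→Band G ($897M), VistaNet→Band C ($667M), PeakComm→Band A ($611M), ClearBand→Band F ($901M) — total 758+956+897+667+611+901 = $4790M.
Column-greedy (each band in turn goes to its best remaining operator) gives $4620M, worse by 170.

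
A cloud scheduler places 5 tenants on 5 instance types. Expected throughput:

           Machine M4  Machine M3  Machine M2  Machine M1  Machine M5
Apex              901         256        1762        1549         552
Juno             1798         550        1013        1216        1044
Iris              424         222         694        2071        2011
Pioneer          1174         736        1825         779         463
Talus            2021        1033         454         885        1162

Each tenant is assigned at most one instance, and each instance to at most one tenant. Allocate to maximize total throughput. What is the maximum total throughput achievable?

Optimal: Apex→Machine M1 (1549 ops/s), Juno→Machine M4 (1798 ops/s), Iris→Machine M5 (2011 ops/s), Pioneer→Machine M2 (1825 ops/s), Talus→Machine M3 (1033 ops/s) — total 1549+1798+2011+1825+1033 = 8216 ops/s.
Max-entry greedy (repeatedly take the single best remaining cell) gives 7217 ops/s, worse by 999.
Every other assignment is strictly worse.

Max total: 8216 ops/s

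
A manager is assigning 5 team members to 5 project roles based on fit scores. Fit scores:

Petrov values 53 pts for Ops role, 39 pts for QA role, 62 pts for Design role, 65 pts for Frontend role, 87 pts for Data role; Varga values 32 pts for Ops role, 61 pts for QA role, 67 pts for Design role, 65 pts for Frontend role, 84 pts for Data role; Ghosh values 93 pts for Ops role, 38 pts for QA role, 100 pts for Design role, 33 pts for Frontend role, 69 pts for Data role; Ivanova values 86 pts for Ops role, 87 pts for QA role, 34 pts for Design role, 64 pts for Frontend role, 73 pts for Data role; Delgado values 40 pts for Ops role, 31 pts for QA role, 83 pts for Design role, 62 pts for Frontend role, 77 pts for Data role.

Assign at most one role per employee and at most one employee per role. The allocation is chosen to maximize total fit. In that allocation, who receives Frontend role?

Varga receives Frontend role.

Optimal: Petrov→Data role (87 pts), Varga→Frontend role (65 pts), Ghosh→Ops role (93 pts), Ivanova→QA role (87 pts), Delgado→Design role (83 pts) — total 87+65+93+87+83 = 415 pts.
Varga's own top role is Data role (84 pts), but forcing Varga→Data role and reassigning the rest optimally gives only 412 pts — worse by 3.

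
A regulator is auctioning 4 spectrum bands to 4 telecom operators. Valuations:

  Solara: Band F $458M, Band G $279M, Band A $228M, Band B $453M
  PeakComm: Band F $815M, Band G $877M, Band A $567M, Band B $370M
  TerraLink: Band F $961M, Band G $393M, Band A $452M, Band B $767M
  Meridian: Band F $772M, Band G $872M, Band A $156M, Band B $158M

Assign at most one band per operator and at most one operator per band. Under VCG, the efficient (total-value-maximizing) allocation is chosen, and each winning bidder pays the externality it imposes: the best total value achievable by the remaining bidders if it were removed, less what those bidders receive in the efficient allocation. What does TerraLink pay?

TerraLink pays $248M.

Efficient allocation: Solara→Band B ($453M), PeakComm→Band A ($567M), TerraLink→Band F ($961M), Meridian→Band G ($872M); total welfare W = $2853M.
TerraLink receives Band F at value $961M, so the others get W − 961 = $1892M.
Without TerraLink: best allocation of the remaining 3 bidders over all 4 bands is Solara→Band B ($453M), PeakComm→Band F ($815M), Meridian→Band G ($872M), total $2140M.
VCG payment = (others' best without TerraLink) − (others' welfare with TerraLink) = 2140 − 1892 = $248M.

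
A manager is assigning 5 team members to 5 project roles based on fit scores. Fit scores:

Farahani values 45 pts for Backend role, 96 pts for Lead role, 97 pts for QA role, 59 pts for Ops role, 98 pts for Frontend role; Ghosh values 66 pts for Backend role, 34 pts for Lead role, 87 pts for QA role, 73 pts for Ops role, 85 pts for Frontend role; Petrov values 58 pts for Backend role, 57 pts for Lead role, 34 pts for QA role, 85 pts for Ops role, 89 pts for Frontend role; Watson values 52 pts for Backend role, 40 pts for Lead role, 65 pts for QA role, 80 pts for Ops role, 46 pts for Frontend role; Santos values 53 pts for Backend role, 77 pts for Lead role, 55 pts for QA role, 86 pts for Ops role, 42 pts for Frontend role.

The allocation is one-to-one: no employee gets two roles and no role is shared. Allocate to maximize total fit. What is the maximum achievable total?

Optimal: Farahani→Lead role (96 pts), Ghosh→QA role (87 pts), Petrov→Frontend role (89 pts), Watson→Backend role (52 pts), Santos→Ops role (86 pts) — total 96+87+89+52+86 = 410 pts.
Column-greedy (each role in turn goes to its best remaining employee) gives 402 pts, worse by 8.
Next-best assignment: Farahani→QA role, Ghosh→Backend role, Petrov→Frontend role, Watson→Ops role, Santos→Lead role = 409 pts.

Max total: 410 pts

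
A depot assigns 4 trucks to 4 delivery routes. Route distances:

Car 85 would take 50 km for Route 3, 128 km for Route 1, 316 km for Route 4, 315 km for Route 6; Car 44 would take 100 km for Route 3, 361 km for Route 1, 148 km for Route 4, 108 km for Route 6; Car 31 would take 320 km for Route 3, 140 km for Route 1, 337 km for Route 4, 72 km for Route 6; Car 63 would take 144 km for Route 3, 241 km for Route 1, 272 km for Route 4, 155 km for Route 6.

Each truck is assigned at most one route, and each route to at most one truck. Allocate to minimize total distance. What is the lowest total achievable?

Minimum total: 492 km

Optimal: Car 85→Route 1 (128 km), Car 44→Route 4 (148 km), Car 31→Route 6 (72 km), Car 63→Route 3 (144 km) — total 128+148+72+144 = 492 km.
Row-greedy (each truck in turn takes its cheapest remaining route) gives 570 km, worse by 78.
Next-best assignment: Car 85→Route 3, Car 44→Route 4, Car 31→Route 1, Car 63→Route 6 = 493 km.
Every other assignment is strictly worse.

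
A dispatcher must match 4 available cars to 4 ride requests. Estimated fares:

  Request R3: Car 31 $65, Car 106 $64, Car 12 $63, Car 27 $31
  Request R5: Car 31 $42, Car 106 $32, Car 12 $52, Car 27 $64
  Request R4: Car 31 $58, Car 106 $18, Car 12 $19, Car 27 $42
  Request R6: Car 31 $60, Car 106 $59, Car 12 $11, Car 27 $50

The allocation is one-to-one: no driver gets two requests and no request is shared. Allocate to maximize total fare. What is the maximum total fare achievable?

Maximum total: $244

This is a one-to-one assignment (maximum-weight bipartite matching).
Optimal: Car 31→Request R4 ($58), Car 106→Request R6 ($59), Car 12→Request R3 ($63), Car 27→Request R5 ($64) — total 58+59+63+64 = $244.
Max-entry greedy (repeatedly take the single best remaining cell) gives $207, worse by 37.
Checked against all permutations: $244 is optimal.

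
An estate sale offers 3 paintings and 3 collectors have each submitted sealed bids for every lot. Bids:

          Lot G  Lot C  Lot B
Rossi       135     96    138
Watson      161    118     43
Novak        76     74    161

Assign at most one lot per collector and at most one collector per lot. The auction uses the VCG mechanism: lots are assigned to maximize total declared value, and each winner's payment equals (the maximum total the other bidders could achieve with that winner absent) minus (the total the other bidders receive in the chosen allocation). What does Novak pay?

Novak pays $42.

Efficient allocation: Rossi→Lot C ($96), Watson→Lot G ($161), Novak→Lot B ($161); total welfare W = $418.
Novak receives Lot B at value $161, so the others get W − 161 = $257.
Without Novak: best allocation of the remaining 2 bidders over all 3 lots is Rossi→Lot B ($138), Watson→Lot G ($161), total $299.
VCG payment = (others' best without Novak) − (others' welfare with Novak) = 299 − 257 = $42.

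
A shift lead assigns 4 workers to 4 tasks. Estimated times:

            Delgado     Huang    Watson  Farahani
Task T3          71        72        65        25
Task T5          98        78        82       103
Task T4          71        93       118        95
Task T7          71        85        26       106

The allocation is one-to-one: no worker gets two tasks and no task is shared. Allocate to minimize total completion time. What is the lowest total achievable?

Minimum total: 200 min

This is the linear assignment problem.
Optimal: Delgado→Task T4 (71 min), Huang→Task T5 (78 min), Watson→Task T7 (26 min), Farahani→Task T3 (25 min) — total 71+78+26+25 = 200 min.
Row-greedy (each worker in turn takes its cheapest remaining task) gives 270 min, worse by 70.
Next-best assignment: Delgado→Task T5, Huang→Task T4, Watson→Task T7, Farahani→Task T3 = 242 min.
Swapping Watson↔Huang (Watson→Task T5 82 min, Huang→Task T7 85 min) adds 63.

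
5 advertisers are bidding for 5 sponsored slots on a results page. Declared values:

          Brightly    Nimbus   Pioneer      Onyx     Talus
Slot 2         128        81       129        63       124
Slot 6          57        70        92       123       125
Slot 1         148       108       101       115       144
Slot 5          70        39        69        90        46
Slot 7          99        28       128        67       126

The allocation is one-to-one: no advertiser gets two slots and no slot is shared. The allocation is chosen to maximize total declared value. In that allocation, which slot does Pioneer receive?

Optimal: Brightly→Slot 2 ($128), Nimbus→Slot 1 ($108), Pioneer→Slot 7 ($128), Onyx→Slot 5 ($90), Talus→Slot 6 ($125) — total 128+108+128+90+125 = $579.
Max-entry greedy (repeatedly take the single best remaining cell) gives $565, worse by 14.
Next-best assignment: Brightly→Slot 1, Nimbus→Slot 2, Pioneer→Slot 7, Onyx→Slot 5, Talus→Slot 6 = $572.
No other one-to-one assignment exceeds $579.
Pioneer's own top slot is Slot 2 ($129), but forcing Pioneer→Slot 2 and reassigning the rest optimally gives only $565 — worse by 14.

Pioneer receives Slot 7.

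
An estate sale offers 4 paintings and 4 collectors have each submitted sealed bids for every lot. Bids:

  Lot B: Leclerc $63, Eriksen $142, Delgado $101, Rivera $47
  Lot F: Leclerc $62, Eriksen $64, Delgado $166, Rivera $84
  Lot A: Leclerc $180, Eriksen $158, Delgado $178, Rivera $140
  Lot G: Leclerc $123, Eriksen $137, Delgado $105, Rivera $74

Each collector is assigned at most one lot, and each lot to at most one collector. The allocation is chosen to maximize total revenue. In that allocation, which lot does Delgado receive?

Delgado receives Lot F.

Optimal: Leclerc→Lot G ($123), Eriksen→Lot B ($142), Delgado→Lot F ($166), Rivera→Lot A ($140) — total 123+142+166+140 = $571.
Column-greedy (each lot in turn goes to its best remaining collector) gives $562, worse by 9.
Checked against all permutations: $571 is optimal.
Delgado's own top lot is Lot A ($178), but forcing Delgado→Lot A and reassigning the rest optimally gives only $527 — worse by 44.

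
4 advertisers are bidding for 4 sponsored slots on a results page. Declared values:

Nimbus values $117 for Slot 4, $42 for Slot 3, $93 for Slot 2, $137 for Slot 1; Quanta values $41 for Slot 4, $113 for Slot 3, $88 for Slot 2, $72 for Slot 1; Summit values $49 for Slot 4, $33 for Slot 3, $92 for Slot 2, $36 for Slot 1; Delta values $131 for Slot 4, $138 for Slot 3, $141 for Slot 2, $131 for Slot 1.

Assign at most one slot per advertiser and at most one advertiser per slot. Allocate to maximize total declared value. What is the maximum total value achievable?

Optimal: Nimbus→Slot 1 ($137), Quanta→Slot 3 ($113), Summit→Slot 2 ($92), Delta→Slot 4 ($131) — total 137+113+92+131 = $473.
Column-greedy (each slot in turn goes to its best remaining advertiser) gives $373, worse by 100.
Next-best assignment: Nimbus→Slot 4, Quanta→Slot 3, Summit→Slot 2, Delta→Slot 1 = $453.
Every other assignment is strictly worse.

Max total: $473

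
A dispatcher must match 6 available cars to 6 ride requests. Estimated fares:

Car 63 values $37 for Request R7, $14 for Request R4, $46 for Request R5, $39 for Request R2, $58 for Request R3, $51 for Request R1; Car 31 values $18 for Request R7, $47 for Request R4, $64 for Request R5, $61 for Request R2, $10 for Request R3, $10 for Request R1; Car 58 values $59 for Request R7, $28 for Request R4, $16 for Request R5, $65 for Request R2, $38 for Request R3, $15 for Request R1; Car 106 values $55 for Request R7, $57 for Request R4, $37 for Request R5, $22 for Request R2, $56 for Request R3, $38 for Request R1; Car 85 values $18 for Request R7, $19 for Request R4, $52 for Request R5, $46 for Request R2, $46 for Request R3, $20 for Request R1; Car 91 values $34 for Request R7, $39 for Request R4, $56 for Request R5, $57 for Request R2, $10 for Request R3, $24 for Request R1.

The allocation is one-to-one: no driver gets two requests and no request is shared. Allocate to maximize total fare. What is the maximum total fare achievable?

Optimal: Car 63→Request R1 ($51), Car 31→Request R5 ($64), Car 58→Request R7 ($59), Car 106→Request R4 ($57), Car 85→Request R3 ($46), Car 91→Request R2 ($57) — total 51+64+59+57+46+57 = $334.
Row-greedy (each driver in turn takes its best remaining request) gives $298, worse by 36.
Swapping Car 91↔Car 58 (Car 91→Request R7 $34, Car 58→Request R2 $65) loses 17.
No other one-to-one assignment exceeds $334.

Max total: $334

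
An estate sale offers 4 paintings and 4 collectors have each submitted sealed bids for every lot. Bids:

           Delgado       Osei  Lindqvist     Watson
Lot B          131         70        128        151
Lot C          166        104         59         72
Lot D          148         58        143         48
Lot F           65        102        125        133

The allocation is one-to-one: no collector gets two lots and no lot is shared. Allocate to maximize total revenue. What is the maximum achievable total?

This is the linear assignment problem.
Optimal: Delgado→Lot C ($166), Osei→Lot F ($102), Lindqvist→Lot D ($143), Watson→Lot B ($151) — total 166+102+143+151 = $562.
Next-best assignment: Delgado→Lot D, Osei→Lot C, Lindqvist→Lot F, Watson→Lot B = $528.
No other one-to-one assignment exceeds $562.

Max total: $562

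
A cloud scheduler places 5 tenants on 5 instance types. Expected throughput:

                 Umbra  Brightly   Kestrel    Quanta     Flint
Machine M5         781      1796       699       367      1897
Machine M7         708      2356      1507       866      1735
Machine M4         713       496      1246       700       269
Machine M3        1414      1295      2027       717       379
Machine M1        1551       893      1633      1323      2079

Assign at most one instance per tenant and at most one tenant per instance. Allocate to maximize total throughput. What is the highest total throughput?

Maximum total: 8531 ops/s

This is the linear assignment problem.
Optimal: Umbra→Machine M1 (1551 ops/s), Brightly→Machine M7 (2356 ops/s), Kestrel→Machine M3 (2027 ops/s), Quanta→Machine M4 (700 ops/s), Flint→Machine M5 (1897 ops/s) — total 1551+2356+2027+700+1897 = 8531 ops/s.
Column-greedy (each instance in turn goes to its best remaining tenant) gives 8236 ops/s, worse by 295.
Next-best assignment: Umbra→Machine M4, Brightly→Machine M7, Kestrel→Machine M3, Quanta→Machine M1, Flint→Machine M5 = 8316 ops/s.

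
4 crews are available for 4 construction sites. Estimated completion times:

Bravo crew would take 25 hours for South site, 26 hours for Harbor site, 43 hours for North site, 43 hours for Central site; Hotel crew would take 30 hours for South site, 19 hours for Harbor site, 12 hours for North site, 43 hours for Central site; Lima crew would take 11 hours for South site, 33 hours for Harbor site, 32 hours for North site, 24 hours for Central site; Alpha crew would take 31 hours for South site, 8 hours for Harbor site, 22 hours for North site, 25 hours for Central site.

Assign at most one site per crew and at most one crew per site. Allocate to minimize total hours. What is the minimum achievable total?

Minimum total: 69 hours

Optimal: Bravo crew→South site (25 hours), Hotel crew→North site (12 hours), Lima crew→Central site (24 hours), Alpha crew→Harbor site (8 hours) — total 25+12+24+8 = 69 hours.
Column-greedy (each site in turn goes to its cheapest remaining crew) gives 74 hours, worse by 5.
No other one-to-one assignment undercuts 69 hours.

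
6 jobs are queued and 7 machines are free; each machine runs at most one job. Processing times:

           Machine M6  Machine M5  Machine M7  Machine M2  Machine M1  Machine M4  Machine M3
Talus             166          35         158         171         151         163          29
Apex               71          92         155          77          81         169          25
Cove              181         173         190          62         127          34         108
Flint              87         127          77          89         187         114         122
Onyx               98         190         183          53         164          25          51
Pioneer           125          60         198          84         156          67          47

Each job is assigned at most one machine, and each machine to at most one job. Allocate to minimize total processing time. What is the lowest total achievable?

Minimum total: 317 min

This is a one-to-one assignment (minimum-cost bipartite matching).
Optimal: Talus→Machine M5 (35 min), Apex→Machine M6 (71 min), Cove→Machine M2 (62 min), Flint→Machine M7 (77 min), Onyx→Machine M4 (25 min), Pioneer→Machine M3 (47 min) — total 35+71+62+77+25+47 = 317 min.
Row-greedy (each job in turn takes its cheapest remaining machine) gives 324 min, worse by 7.
No other one-to-one assignment undercuts 317 min.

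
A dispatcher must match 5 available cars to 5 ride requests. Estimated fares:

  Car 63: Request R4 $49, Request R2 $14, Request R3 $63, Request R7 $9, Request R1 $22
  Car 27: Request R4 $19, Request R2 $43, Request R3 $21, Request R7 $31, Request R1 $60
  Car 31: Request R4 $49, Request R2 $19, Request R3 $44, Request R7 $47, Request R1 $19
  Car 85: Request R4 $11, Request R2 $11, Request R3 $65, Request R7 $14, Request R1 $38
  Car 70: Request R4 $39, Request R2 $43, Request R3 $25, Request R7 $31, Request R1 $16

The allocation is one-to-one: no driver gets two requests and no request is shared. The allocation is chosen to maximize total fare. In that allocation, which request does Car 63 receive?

Optimal: Car 63→Request R4 ($49), Car 27→Request R1 ($60), Car 31→Request R7 ($47), Car 85→Request R3 ($65), Car 70→Request R2 ($43) — total 49+60+47+65+43 = $264.
Swapping Car 70↔Car 85 (Car 70→Request R3 $25, Car 85→Request R2 $11) loses 72.
Car 63's own top request is Request R3 ($63), but forcing Car 63→Request R3 and reassigning the rest optimally gives only $230 — worse by 34.

Car 63 receives Request R4.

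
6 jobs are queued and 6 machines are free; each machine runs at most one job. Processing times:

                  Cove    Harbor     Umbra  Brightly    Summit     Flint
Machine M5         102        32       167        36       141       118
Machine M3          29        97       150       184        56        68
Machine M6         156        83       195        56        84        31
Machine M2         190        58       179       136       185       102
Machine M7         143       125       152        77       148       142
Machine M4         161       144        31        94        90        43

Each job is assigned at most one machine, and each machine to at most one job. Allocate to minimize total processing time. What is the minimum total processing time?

Optimal: Cove→Machine M3 (29 min), Harbor→Machine M2 (58 min), Umbra→Machine M4 (31 min), Brightly→Machine M5 (36 min), Summit→Machine M7 (148 min), Flint→Machine M6 (31 min) — total 29+58+31+36+148+31 = 333 min.
Row-greedy (each job in turn takes its cheapest remaining machine) gives 398 min, worse by 65.
Next-best assignment: Cove→Machine M5, Harbor→Machine M2, Umbra→Machine M4, Brightly→Machine M7, Summit→Machine M3, Flint→Machine M6 = 355 min.

Minimum total: 333 min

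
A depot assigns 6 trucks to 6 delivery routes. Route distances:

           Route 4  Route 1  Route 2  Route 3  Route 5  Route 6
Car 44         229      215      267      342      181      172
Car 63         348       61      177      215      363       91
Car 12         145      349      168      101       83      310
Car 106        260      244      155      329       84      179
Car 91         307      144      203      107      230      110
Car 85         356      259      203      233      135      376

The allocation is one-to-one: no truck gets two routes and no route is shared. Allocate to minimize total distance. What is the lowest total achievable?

Min total: 772 km

This is a one-to-one assignment (minimum-cost bipartite matching).
Optimal: Car 44→Route 6 (172 km), Car 63→Route 1 (61 km), Car 12→Route 4 (145 km), Car 106→Route 5 (84 km), Car 91→Route 3 (107 km), Car 85→Route 2 (203 km) — total 172+61+145+84+107+203 = 772 km.
Min-entry greedy (repeatedly take the single cheapest remaining cell) gives 934 km, worse by 162.
Checked against all permutations: 772 km is optimal.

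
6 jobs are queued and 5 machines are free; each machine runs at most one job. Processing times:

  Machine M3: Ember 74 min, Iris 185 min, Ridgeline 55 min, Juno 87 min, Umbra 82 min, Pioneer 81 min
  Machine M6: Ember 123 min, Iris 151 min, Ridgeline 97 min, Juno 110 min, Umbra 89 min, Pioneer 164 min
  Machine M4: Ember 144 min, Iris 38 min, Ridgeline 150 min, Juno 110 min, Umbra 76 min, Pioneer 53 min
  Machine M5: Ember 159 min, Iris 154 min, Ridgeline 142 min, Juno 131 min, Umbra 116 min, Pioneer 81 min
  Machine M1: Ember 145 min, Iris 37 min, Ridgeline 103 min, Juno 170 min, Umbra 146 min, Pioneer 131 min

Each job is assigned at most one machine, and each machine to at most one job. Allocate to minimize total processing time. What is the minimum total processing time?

Optimal: Ridgeline→Machine M3 (55 min), Juno→Machine M6 (110 min), Umbra→Machine M4 (76 min), Pioneer→Machine M5 (81 min), Iris→Machine M1 (37 min) — total 55+110+76+81+37 = 359 min.
Row-greedy (each job in turn takes its cheapest remaining machine) gives 434 min, worse by 75.

Min total: 359 min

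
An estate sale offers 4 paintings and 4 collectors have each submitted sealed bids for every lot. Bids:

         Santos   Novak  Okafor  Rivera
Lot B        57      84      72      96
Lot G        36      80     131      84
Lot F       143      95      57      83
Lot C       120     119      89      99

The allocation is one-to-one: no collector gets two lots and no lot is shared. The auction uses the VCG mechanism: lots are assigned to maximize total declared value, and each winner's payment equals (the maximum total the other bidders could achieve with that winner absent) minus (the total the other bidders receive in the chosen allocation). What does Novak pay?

Novak pays $3.

Efficient allocation: Santos→Lot F ($143), Novak→Lot C ($119), Okafor→Lot G ($131), Rivera→Lot B ($96); total welfare W = $489.
Novak receives Lot C at value $119, so the others get W − 119 = $370.
Without Novak: best allocation of the remaining 3 bidders over all 4 lots is Santos→Lot F ($143), Okafor→Lot G ($131), Rivera→Lot C ($99), total $373.
VCG payment = (others' best without Novak) − (others' welfare with Novak) = 373 − 370 = $3.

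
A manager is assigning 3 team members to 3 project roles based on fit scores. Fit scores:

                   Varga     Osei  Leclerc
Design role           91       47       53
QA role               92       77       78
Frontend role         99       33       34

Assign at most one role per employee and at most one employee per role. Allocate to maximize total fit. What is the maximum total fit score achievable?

Maximum total: 229 pts

Optimal: Varga→Frontend role (99 pts), Osei→QA role (77 pts), Leclerc→Design role (53 pts) — total 99+77+53 = 229 pts.
Max-entry greedy (repeatedly take the single best remaining cell) gives 224 pts, worse by 5.
Next-best assignment: Varga→Frontend role, Osei→Design role, Leclerc→QA role = 224 pts.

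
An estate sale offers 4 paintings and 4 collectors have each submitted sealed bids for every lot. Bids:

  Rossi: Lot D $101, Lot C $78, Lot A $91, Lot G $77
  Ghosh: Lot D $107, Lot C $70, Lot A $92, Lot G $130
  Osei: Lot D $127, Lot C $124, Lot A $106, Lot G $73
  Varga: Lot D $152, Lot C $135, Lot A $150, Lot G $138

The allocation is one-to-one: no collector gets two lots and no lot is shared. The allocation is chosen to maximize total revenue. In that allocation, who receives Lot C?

This is the linear assignment problem.
Optimal: Rossi→Lot D ($101), Ghosh→Lot G ($130), Osei→Lot C ($124), Varga→Lot A ($150) — total 101+130+124+150 = $505.
Column-greedy (each lot in turn goes to its best remaining collector) gives $445, worse by 60.
Osei's own top lot is Lot D ($127), but forcing Osei→Lot D and reassigning the rest optimally gives only $485 — worse by 20.

Osei receives Lot C.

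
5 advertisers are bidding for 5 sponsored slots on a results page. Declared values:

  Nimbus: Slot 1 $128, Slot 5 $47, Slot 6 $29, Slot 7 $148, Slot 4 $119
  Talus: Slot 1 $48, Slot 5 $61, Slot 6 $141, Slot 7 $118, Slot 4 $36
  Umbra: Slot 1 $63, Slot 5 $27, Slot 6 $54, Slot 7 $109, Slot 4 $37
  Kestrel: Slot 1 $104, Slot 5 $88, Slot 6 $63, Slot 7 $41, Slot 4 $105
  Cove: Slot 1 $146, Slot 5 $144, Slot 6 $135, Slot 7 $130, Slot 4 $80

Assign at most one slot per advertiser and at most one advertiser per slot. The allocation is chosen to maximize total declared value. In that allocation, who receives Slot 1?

Optimal: Nimbus→Slot 1 ($128), Talus→Slot 6 ($141), Umbra→Slot 7 ($109), Kestrel→Slot 4 ($105), Cove→Slot 5 ($144) — total 128+141+109+105+144 = $627.
Column-greedy (each slot in turn goes to its best remaining advertiser) gives $560, worse by 67.
Next-best assignment: Nimbus→Slot 4, Talus→Slot 6, Umbra→Slot 7, Kestrel→Slot 1, Cove→Slot 5 = $617.
Swapping Kestrel↔Nimbus (Kestrel→Slot 1 $104, Nimbus→Slot 4 $119) loses 10.
Checked against all permutations: $627 is optimal.
Nimbus's own top slot is Slot 7 ($148), but forcing Nimbus→Slot 7 and reassigning the rest optimally gives only $601 — worse by 26.

Nimbus receives Slot 1.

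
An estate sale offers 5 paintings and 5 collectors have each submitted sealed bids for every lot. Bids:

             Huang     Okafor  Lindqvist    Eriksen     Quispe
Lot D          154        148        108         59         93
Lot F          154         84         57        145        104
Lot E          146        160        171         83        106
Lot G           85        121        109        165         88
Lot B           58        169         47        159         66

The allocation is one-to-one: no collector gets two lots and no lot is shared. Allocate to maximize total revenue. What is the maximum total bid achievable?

Optimal: Huang→Lot D ($154), Okafor→Lot B ($169), Lindqvist→Lot E ($171), Eriksen→Lot G ($165), Quispe→Lot F ($104) — total 154+169+171+165+104 = $763.
Column-greedy (each lot in turn goes to its best remaining collector) gives $657, worse by 106.
Swapping Quispe↔Huang (Quispe→Lot D $93, Huang→Lot F $154) loses 11.

Maximum total: $763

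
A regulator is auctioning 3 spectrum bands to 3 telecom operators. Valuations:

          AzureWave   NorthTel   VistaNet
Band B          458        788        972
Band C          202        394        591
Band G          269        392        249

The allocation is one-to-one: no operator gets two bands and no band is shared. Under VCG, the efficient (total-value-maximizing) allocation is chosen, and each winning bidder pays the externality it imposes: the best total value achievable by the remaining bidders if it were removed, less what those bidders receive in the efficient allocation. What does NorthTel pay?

NorthTel pays $381M.

Efficient allocation: AzureWave→Band G ($269M), NorthTel→Band B ($788M), VistaNet→Band C ($591M); total welfare W = $1648M.
NorthTel receives Band B at value $788M, so the others get W − 788 = $860M.
Without NorthTel: best allocation of the remaining 2 bidders over all 3 bands is AzureWave→Band G ($269M), VistaNet→Band B ($972M), total $1241M.
VCG payment = (others' best without NorthTel) − (others' welfare with NorthTel) = 1241 − 860 = $381M.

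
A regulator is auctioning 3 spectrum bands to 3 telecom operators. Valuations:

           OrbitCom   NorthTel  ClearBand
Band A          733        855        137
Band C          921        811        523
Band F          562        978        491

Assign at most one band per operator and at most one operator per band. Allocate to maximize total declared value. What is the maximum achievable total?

Maximum total: $2267M

Optimal: OrbitCom→Band C ($921M), NorthTel→Band A ($855M), ClearBand→Band F ($491M) — total 921+855+491 = $2267M.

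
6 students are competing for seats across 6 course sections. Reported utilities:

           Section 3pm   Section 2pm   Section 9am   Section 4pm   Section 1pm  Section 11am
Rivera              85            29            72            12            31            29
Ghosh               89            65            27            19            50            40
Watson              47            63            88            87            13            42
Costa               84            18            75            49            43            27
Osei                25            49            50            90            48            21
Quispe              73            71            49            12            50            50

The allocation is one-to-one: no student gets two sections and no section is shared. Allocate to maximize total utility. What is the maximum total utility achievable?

This is a one-to-one assignment (maximum-weight bipartite matching).
Optimal: Rivera→Section 3pm (85 points), Ghosh→Section 2pm (65 points), Watson→Section 9am (88 points), Costa→Section 1pm (43 points), Osei→Section 4pm (90 points), Quispe→Section 11am (50 points) — total 85+65+88+43+90+50 = 421 points.
Column-greedy (each section in turn goes to its best remaining student) gives 410 points, worse by 11.
Swapping Watson↔Costa (Watson→Section 1pm 13 points, Costa→Section 9am 75 points) loses 43.

Maximum total: 421 points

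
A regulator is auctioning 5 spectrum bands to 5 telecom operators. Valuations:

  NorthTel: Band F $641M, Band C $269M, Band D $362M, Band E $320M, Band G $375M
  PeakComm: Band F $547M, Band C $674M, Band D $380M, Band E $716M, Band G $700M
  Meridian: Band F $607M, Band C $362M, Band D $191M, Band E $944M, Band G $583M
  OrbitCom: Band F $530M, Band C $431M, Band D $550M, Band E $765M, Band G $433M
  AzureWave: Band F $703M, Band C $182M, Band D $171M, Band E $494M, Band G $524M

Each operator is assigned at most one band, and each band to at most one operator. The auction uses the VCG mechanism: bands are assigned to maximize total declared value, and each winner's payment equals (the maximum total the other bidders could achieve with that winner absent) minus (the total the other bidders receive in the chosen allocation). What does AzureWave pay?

Efficient allocation: NorthTel→Band F ($641M), PeakComm→Band C ($674M), Meridian→Band E ($944M), OrbitCom→Band D ($550M), AzureWave→Band G ($524M); total welfare W = $3333M.
AzureWave receives Band G at value $524M, so the others get W − 524 = $2809M.
Without AzureWave: best allocation of the remaining 4 bidders over all 5 bands is NorthTel→Band F ($641M), PeakComm→Band G ($700M), Meridian→Band E ($944M), OrbitCom→Band D ($550M), total $2835M.
VCG payment = (others' best without AzureWave) − (others' welfare with AzureWave) = 2835 − 2809 = $26M.

AzureWave pays $26M.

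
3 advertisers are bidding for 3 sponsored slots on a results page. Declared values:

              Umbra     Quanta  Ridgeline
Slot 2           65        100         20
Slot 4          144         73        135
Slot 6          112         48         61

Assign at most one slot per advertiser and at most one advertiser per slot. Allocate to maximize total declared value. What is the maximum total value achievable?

Optimal: Umbra→Slot 6 ($112), Quanta→Slot 2 ($100), Ridgeline→Slot 4 ($135) — total 112+100+135 = $347.
Max-entry greedy (repeatedly take the single best remaining cell) gives $305, worse by 42.
Swapping Umbra↔Quanta (Umbra→Slot 2 $65, Quanta→Slot 6 $48) loses 99.
Every other assignment is strictly worse.

Maximum total: $347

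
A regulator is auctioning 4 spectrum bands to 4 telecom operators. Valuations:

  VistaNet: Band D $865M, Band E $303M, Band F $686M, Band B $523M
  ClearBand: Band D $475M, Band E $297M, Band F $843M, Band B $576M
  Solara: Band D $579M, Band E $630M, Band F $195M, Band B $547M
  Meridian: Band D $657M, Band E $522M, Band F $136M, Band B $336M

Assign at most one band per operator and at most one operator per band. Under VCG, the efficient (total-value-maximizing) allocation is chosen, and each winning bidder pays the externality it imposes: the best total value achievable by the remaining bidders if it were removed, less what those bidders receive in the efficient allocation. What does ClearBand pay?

Efficient allocation: VistaNet→Band D ($865M), ClearBand→Band F ($843M), Solara→Band B ($547M), Meridian→Band E ($522M); total welfare W = $2777M.
ClearBand receives Band F at value $843M, so the others get W − 843 = $1934M.
Without ClearBand: best allocation of the remaining 3 bidders over all 4 bands is VistaNet→Band F ($686M), Solara→Band E ($630M), Meridian→Band D ($657M), total $1973M.
VCG payment = (others' best without ClearBand) − (others' welfare with ClearBand) = 1973 − 1934 = $39M.

ClearBand pays $39M.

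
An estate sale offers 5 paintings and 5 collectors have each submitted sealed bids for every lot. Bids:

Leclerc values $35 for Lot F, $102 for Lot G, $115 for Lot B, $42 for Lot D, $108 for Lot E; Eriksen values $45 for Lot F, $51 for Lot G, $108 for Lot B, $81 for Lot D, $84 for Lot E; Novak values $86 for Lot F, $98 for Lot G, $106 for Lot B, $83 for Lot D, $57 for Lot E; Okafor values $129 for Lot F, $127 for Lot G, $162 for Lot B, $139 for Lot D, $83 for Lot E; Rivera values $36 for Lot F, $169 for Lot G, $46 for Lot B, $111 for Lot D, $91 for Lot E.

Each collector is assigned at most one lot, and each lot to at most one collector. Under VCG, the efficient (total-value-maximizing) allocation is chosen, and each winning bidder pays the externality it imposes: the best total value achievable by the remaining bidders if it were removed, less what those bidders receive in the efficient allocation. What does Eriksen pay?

Efficient allocation: Leclerc→Lot E ($108), Eriksen→Lot B ($108), Novak→Lot F ($86), Okafor→Lot D ($139), Rivera→Lot G ($169); total welfare W = $610.
Eriksen receives Lot B at value $108, so the others get W − 108 = $502.
Without Eriksen: best allocation of the remaining 4 bidders over all 5 lots is Leclerc→Lot E ($108), Novak→Lot F ($86), Okafor→Lot B ($162), Rivera→Lot G ($169), total $525.
VCG payment = (others' best without Eriksen) − (others' welfare with Eriksen) = 525 − 502 = $23.

Eriksen pays $23.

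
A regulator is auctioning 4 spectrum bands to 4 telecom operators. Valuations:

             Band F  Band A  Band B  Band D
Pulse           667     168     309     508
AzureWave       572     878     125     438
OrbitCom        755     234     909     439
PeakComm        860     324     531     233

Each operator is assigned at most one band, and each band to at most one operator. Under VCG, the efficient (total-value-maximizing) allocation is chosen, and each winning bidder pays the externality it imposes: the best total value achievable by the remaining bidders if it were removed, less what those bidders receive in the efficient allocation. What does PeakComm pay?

Efficient allocation: Pulse→Band D ($508M), AzureWave→Band A ($878M), OrbitCom→Band B ($909M), PeakComm→Band F ($860M); total welfare W = $3155M.
PeakComm receives Band F at value $860M, so the others get W − 860 = $2295M.
Without PeakComm: best allocation of the remaining 3 bidders over all 4 bands is Pulse→Band F ($667M), AzureWave→Band A ($878M), OrbitCom→Band B ($909M), total $2454M.
VCG payment = (others' best without PeakComm) − (others' welfare with PeakComm) = 2454 − 2295 = $159M.

PeakComm pays $159M.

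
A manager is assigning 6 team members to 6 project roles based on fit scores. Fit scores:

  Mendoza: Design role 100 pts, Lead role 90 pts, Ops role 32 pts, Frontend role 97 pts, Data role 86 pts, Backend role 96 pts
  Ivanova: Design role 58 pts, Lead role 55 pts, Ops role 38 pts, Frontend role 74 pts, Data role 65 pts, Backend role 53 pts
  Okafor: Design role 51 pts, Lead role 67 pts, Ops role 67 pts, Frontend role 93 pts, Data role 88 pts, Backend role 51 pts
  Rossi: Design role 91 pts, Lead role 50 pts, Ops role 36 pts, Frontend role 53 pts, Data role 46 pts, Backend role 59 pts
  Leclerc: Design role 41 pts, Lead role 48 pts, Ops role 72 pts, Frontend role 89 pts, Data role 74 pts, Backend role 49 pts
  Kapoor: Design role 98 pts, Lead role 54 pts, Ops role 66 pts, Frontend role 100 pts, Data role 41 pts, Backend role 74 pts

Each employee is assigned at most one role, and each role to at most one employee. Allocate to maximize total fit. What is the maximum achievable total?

Treat this as an assignment problem: match each employee to one role.
Optimal: Mendoza→Backend role (96 pts), Ivanova→Lead role (55 pts), Okafor→Data role (88 pts), Rossi→Design role (91 pts), Leclerc→Ops role (72 pts), Kapoor→Frontend role (100 pts) — total 96+55+88+91+72+100 = 502 pts.
Column-greedy (each role in turn goes to its best remaining employee) gives 463 pts, worse by 39.
Next-best assignment: Mendoza→Lead role, Ivanova→Backend role, Okafor→Data role, Rossi→Design role, Leclerc→Ops role, Kapoor→Frontend role = 494 pts.
Swapping Rossi↔Ivanova (Rossi→Lead role 50 pts, Ivanova→Design role 58 pts) loses 38.
Every other assignment is strictly worse.

Maximum total: 502 pts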